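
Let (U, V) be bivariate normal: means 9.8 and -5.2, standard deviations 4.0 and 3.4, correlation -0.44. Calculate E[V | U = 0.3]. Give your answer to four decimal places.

-1.6470

For a bivariate normal, E[V | U=x] = μ_V + ρ·(σ_V/σ_U)·(x − μ_U).
E[V | U=0.3] = -5.2 + (-0.44)·(3.4/4.0)·(0.3 − (9.8)) = -5.2 + (-0.374)·(-9.5) = -1.6470.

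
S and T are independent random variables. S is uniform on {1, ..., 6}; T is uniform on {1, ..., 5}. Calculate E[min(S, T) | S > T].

7/3

P(S > T) = 1/2.
Summing min(S,T)·P(x,y) over outcomes with S > T gives 7/6.
E[min(S, T) | S > T] = (7/6) / (1/2) = 7/3.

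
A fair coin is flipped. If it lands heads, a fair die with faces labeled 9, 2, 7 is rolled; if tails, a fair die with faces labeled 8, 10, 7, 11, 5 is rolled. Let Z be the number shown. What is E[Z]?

71/10

E[Z | heads] = (9+2+7)/3 = 6.
E[Z | tails] = (8+10+7+11+5)/5 = 41/5.
E[Z] = (1/2)·(6) + (1/2)·(41/5) = 71/10.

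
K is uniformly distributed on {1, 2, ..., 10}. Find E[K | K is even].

Given K is even, K is equally likely to be any of {2, 4, 6, 8, 10}.
E[K | K is even] = (2 + 4 + 6 + 8 + 10) / 5 = 6.

6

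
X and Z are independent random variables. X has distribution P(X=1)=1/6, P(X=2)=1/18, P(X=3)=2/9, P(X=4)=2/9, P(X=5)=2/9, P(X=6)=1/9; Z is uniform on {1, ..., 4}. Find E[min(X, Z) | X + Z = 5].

P(X + Z = 5) = 1/6.
Summing min(X,Z)·P(x,y) over outcomes with X + Z = 5 gives 17/72.
E[min(X, Z) | X + Z = 5] = (17/72) / (1/6) = 17/12.

17/12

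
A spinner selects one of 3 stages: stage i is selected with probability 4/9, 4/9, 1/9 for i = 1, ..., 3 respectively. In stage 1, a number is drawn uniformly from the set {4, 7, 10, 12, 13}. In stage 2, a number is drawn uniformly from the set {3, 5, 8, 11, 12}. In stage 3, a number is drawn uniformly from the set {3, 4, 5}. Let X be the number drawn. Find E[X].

E[X | stage 1] = (4+7+10+12+13)/5 = 46/5.
E[X | stage 2] = (3+5+8+11+12)/5 = 39/5.
E[X | stage 3] = (3+4+5)/3 = 4.
E[X] = (4/9)·(46/5) + (4/9)·(39/5) + (1/9)·(4) = 8.

8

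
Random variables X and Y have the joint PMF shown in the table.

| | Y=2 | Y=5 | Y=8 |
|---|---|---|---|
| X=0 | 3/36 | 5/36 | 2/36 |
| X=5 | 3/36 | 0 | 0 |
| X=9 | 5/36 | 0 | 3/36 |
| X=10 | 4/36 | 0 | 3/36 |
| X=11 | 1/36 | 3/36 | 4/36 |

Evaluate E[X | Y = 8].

P(Y = 8) = 1/3.
Σ X·P over the event = 0·(2/36) + 9·(3/36) + 10·(3/36) + 11·(4/36) = 101/36.
E[X | Y = 8] = (101/36) / (1/3) = 101/12.

101/12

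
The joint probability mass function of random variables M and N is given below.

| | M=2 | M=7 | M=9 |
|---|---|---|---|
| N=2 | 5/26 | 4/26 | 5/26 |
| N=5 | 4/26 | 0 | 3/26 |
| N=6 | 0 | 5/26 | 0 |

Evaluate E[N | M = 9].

25/8

P(M = 9) = 4/13.
Σ N·P over the event = 2·(5/26) + 5·(3/26) = 25/26.
E[N | M = 9] = (25/26) / (4/13) = 25/8.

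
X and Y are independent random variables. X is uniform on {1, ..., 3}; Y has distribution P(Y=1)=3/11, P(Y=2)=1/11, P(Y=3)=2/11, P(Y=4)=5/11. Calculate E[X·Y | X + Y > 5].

59/6

P(X + Y > 5) = 4/11.
Summing XY·P(x,y) over outcomes with X + Y > 5 gives 118/33.
E[X·Y | X + Y > 5] = (118/33) / (4/11) = 59/6.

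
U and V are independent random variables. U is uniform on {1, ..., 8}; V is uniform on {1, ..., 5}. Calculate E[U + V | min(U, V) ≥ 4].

Outcomes with min(U, V) ≥ 4: (4,4), (4,5), (5,4), (5,5), (6,4), (6,5), (7,4), (7,5), (8,4), (8,5), each with probability 1/40.
E[U + V | min(U, V) ≥ 4] = (8 + 9 + 9 + 10 + 10 + 11 + 11 + 12 + 12 + 13) / 10 = 21/2.

21/2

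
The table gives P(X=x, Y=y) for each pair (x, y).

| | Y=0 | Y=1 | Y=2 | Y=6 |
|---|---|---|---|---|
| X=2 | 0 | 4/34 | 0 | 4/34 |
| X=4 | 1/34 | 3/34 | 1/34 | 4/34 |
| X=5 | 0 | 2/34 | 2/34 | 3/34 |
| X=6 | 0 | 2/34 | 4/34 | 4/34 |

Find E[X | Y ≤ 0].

P(Y ≤ 0) = 1/34.
Summing X·P(X=x,Y=y) over the conditioning event gives 2/17.
E[X | Y ≤ 0] = (2/17) / (1/34) = 4.

4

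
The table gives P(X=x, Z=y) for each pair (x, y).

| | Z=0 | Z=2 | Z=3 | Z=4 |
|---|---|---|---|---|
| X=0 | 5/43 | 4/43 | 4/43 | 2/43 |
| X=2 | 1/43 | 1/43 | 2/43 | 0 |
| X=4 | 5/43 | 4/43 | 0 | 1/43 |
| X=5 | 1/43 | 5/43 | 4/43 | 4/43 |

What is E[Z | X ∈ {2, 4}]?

10/7

P(X ∈ {2, 4}) = 14/43.
Σ Z·P over the event = 0·(1/43) + 2·(1/43) + 3·(2/43) + 0·(5/43) + 2·(4/43) + 4·(1/43) = 20/43.
E[Z | X ∈ {2, 4}] = (20/43) / (14/43) = 10/7.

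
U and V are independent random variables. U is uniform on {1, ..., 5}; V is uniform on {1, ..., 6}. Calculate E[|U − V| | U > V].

P(U > V) = 1/3.
Summing |U−V|·P(x,y) over outcomes with U > V gives 2/3.
E[|U − V| | U > V] = (2/3) / (1/3) = 2.

2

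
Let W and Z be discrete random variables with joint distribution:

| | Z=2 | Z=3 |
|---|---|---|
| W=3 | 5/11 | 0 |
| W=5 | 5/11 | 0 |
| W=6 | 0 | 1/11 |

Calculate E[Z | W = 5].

P(W = 5) = 5/11.
Σ Z·P over the event = 2·(5/11) = 10/11.
E[Z | W = 5] = (10/11) / (5/11) = 2.

2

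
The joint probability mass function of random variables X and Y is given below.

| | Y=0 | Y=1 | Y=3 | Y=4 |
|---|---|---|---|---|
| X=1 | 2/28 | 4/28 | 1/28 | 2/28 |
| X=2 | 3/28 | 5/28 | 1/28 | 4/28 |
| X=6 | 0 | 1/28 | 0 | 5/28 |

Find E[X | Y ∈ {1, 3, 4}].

P(Y ∈ {1, 3, 4}) = 23/28.
Σ X·P over the event = 1·(4/28) + 1·(1/28) + 1·(2/28) + 2·(5/28) + 2·(1/28) + 2·(4/28) + 6·(1/28) + 6·(5/28) = 9/4.
E[X | Y ∈ {1, 3, 4}] = (9/4) / (23/28) = 63/23.

63/23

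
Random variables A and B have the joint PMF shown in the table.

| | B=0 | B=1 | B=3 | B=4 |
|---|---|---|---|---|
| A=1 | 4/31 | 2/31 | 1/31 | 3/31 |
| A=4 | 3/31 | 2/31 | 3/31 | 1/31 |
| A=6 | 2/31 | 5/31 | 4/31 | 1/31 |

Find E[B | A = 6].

P(A = 6) = 12/31.
Summing B·P(A=x,B=y) over the conditioning event gives 21/31.
E[B | A = 6] = (21/31) / (12/31) = 7/4.

7/4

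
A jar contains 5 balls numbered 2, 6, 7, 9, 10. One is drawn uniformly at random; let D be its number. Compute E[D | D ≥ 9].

P(D ≥ 9) = 2/5.
Σ over the event: 9·1/5 + 10·1/5 = 19/5.
E[D | D ≥ 9] = (19/5) / (2/5) = 19/2.

19/2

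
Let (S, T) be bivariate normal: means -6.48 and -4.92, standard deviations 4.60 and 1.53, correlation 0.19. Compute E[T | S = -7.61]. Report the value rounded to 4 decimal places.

-4.9914

The regression of T on S has slope ρ·σ_T/σ_S and passes through (μ_S, μ_T).
E[T | S=-7.61] = -4.92 + (0.19)·(1.53/4.60)·(-7.61 − (-6.48)) = -4.92 + (0.063196)·(-1.13) = -4.9914.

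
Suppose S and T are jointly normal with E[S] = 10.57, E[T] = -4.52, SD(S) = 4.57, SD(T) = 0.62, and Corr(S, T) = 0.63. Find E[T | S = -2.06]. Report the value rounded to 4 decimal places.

-5.5995

The regression of T on S has slope ρ·σ_T/σ_S and passes through (μ_S, μ_T).
E[T | S=-2.06] = -4.52 + (0.63)·(0.62/4.57)·(-2.06 − (10.57)) = -4.52 + (0.08547)·(-12.63) = -5.5995.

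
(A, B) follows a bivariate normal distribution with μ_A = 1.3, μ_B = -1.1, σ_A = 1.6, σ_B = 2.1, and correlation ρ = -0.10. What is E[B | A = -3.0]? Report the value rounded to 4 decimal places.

-0.5356

For a bivariate normal, E[B | A=x] = μ_B + ρ·(σ_B/σ_A)·(x − μ_A).
E[B | A=-3.0] = -1.1 + (-0.10)·(2.1/1.6)·(-3.0 − (1.3)) = -1.1 + (-0.13125)·(-4.3) = -0.5356.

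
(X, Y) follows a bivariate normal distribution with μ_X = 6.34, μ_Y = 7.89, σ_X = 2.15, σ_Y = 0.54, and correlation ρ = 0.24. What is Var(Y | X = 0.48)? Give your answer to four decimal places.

0.2748

The conditional variance in a bivariate normal is σ_Y²(1 − ρ²), independent of x.
Var(Y | X=0.48) = (0.54)²·(1 − (0.24)²) = 0.2916·0.9424 = 0.2748.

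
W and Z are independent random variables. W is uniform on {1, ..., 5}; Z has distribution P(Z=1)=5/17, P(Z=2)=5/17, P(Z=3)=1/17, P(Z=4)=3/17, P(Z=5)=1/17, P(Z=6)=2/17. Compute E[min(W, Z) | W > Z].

P(W > Z) = 8/17.
Summing min(W,Z)·P(x,y) over outcomes with W > Z gives 4/5.
E[min(W, Z) | W > Z] = (4/5) / (8/17) = 17/10.

17/10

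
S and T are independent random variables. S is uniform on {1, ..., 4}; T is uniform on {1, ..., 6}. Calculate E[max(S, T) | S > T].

10/3

P(S > T) = 1/4.
Summing max(S,T)·P(x,y) over outcomes with S > T gives 5/6.
E[max(S, T) | S > T] = (5/6) / (1/4) = 10/3.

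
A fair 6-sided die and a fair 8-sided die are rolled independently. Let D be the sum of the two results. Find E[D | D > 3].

P(D > 3) = 15/16.
E[D | D > 3] = (47/6) / (15/16) = 376/45.

376/45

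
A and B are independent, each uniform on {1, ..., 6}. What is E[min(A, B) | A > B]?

7/3

P(A > B) = 5/12.
Summing min(A,B)·P(x,y) over outcomes with A > B gives 35/36.
E[min(A, B) | A > B] = (35/36) / (5/12) = 7/3.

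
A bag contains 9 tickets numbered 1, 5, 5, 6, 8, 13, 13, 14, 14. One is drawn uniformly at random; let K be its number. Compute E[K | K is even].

P(K is even) = 4/9.
Σ over the event: 6·1/9 + 8·1/9 + 14·2/9 = 14/3.
E[K | K is even] = (14/3) / (4/9) = 21/2.

21/2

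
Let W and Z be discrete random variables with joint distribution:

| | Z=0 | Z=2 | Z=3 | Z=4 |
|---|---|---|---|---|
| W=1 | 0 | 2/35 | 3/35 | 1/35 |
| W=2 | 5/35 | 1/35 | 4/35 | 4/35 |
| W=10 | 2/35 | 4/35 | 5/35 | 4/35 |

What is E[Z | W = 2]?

15/7

P(W = 2) = 2/5.
Σ Z·P over the event = 0·(5/35) + 2·(1/35) + 3·(4/35) + 4·(4/35) = 6/7.
E[Z | W = 2] = (6/7) / (2/5) = 15/7.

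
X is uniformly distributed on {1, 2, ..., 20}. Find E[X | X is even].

11

Given X is even, X is equally likely to be any of {2, 4, 6, 8, 10, 12, 14, 16, 18, 20}.
E[X | X is even] = (2 + 4 + 6 + 8 + 10 + 12 + 14 + 16 + 18 + 20) / 10 = 11.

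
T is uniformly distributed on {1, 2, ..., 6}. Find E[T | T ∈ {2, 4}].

P(T ∈ {2, 4}) = 1/3.
Σ over the event: 2·1/6 + 4·1/6 = 1.
E[T | T ∈ {2, 4}] = (1) / (1/3) = 3.

3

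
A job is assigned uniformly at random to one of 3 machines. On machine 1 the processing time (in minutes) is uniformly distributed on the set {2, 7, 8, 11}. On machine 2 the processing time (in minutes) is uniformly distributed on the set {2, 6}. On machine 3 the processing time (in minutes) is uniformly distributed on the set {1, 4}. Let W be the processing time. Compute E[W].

E[W | machine 1] = (2+7+8+11)/4 = 7.
E[W | machine 2] = (2+6)/2 = 4.
E[W | machine 3] = (1+4)/2 = 5/2.
E[W] = (1/3)·(7) + (1/3)·(4) + (1/3)·(5/2) = 9/2.

9/2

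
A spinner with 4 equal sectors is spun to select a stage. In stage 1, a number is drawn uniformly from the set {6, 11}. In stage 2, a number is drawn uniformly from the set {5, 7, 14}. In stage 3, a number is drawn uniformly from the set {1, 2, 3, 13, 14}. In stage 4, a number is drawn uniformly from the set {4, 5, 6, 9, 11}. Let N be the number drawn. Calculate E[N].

E[N | stage 1] = (6+11)/2 = 17/2.
E[N | stage 2] = (5+7+14)/3 = 26/3.
E[N | stage 3] = (1+2+3+13+14)/5 = 33/5.
E[N | stage 4] = (4+5+6+9+11)/5 = 7.
By the law of total expectation,
E[N] = (1/4)·(17/2) + (1/4)·(26/3) + (1/4)·(33/5) + (1/4)·(7) = 923/120.

923/120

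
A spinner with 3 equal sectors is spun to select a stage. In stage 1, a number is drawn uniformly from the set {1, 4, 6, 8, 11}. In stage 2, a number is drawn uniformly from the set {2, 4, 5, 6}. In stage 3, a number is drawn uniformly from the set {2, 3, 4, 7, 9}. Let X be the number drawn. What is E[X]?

61/12

E[X | stage 1] = (1+4+6+8+11)/5 = 6.
E[X | stage 2] = (2+4+5+6)/4 = 17/4.
E[X | stage 3] = (2+3+4+7+9)/5 = 5.
By the law of total expectation,
E[X] = (1/3)·(6) + (1/3)·(17/4) + (1/3)·(5) = 61/12.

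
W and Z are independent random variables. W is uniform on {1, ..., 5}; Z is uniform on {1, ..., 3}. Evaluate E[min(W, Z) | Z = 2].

9/5

P(Z = 2) = 1/3.
Summing min(W,Z)·P(x,y) over outcomes with Z = 2 gives 3/5.
E[min(W, Z) | Z = 2] = (3/5) / (1/3) = 9/5.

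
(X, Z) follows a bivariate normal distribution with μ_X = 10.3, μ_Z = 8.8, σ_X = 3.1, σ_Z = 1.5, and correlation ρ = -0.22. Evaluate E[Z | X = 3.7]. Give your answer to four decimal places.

9.5026

For a bivariate normal, E[Z | X=x] = μ_Z + ρ·(σ_Z/σ_X)·(x − μ_X).
E[Z | X=3.7] = 8.8 + (-0.22)·(1.5/3.1)·(3.7 − (10.3)) = 8.8 + (-0.10645)·(-6.6) = 9.5026.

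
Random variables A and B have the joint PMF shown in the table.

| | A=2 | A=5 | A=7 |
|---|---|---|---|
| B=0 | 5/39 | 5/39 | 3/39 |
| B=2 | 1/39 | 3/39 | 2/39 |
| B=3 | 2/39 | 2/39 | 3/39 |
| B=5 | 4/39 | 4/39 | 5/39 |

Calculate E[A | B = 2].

31/6

P(B = 2) = 2/13.
Σ A·P over the event = 2·(1/39) + 5·(3/39) + 7·(2/39) = 31/39.
E[A | B = 2] = (31/39) / (2/13) = 31/6.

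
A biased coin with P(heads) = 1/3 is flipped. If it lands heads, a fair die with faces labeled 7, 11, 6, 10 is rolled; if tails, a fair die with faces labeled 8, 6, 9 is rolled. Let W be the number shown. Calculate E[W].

E[W | heads] = (7+11+6+10)/4 = 17/2.
E[W | tails] = (8+6+9)/3 = 23/3.
E[W] = (1/3)·(17/2) + (2/3)·(23/3) = 143/18.

143/18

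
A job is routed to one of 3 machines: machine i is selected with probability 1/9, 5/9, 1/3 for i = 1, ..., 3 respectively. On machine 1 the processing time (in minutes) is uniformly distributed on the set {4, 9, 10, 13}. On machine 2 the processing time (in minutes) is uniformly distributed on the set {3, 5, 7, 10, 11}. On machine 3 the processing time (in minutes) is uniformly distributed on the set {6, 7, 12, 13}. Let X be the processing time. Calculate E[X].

49/6

E[X | machine 1] = (4+9+10+13)/4 = 9.
E[X | machine 2] = (3+5+7+10+11)/5 = 36/5.
E[X | machine 3] = (6+7+12+13)/4 = 19/2.
By the law of total expectation,
E[X] = (1/9)·(9) + (5/9)·(36/5) + (1/3)·(19/2) = 49/6.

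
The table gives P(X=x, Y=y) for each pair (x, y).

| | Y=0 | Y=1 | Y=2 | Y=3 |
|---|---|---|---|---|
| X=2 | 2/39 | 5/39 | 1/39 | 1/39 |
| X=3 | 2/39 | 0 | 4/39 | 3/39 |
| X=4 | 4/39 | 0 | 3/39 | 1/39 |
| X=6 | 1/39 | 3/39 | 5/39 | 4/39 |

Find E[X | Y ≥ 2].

95/22

P(Y ≥ 2) = 22/39.
Summing X·P(X=x,Y=y) over the conditioning event gives 95/39.
E[X | Y ≥ 2] = (95/39) / (22/39) = 95/22.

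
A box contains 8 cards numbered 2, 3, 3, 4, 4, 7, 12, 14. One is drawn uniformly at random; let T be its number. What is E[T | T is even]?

36/5

P(T is even) = 5/8.
Σ over the event: 2·1/8 + 4·1/4 + 12·1/8 + 14·1/8 = 9/2.
E[T | T is even] = (9/2) / (5/8) = 36/5.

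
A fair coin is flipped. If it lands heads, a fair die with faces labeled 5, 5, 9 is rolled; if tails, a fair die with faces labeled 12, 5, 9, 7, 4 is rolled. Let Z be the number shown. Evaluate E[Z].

103/15

E[Z | heads] = (5+5+9)/3 = 19/3.
E[Z | tails] = (12+5+9+7+4)/5 = 37/5.
E[Z] = (1/2)·(19/3) + (1/2)·(37/5) = 103/15.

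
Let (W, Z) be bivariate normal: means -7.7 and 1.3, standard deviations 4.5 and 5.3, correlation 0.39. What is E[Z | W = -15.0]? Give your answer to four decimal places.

The regression of Z on W has slope ρ·σ_Z/σ_W and passes through (μ_W, μ_Z).
E[Z | W=-15.0] = 1.3 + (0.39)·(5.3/4.5)·(-15.0 − (-7.7)) = 1.3 + (0.45933)·(-7.3) = -2.0531.

-2.0531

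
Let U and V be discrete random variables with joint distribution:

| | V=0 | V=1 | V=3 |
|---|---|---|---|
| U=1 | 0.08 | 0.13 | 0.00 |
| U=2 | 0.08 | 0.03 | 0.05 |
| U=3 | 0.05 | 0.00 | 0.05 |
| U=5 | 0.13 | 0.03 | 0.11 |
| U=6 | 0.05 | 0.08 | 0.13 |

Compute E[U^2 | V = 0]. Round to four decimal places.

15.1282

P(V = 0) = 0.39.
Σ U^2·P over the event = 1·(0.08) + 4·(0.08) + 9·(0.05) + 25·(0.13) + 36·(0.05) = 5.90.
E[U^2 | V = 0] = (5.90) / (0.39) = 15.1282.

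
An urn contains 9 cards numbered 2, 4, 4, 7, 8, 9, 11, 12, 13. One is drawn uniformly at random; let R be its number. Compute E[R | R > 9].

P(R > 9) = 1/3.
Σ over the event: 11·1/9 + 12·1/9 + 13·1/9 = 4.
E[R | R > 9] = (4) / (1/3) = 12.

12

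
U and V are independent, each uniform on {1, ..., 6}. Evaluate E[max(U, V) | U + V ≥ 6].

P(U + V ≥ 6) = 13/18.
Summing max(U,V)·P(x,y) over outcomes with U + V ≥ 6 gives 67/18.
E[max(U, V) | U + V ≥ 6] = (67/18) / (13/18) = 67/13.

67/13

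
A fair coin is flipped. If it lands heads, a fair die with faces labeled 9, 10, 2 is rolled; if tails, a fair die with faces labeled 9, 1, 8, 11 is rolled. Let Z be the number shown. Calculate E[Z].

57/8

E[Z | heads] = (9+10+2)/3 = 7.
E[Z | tails] = (9+1+8+11)/4 = 29/4.
By the law of total expectation,
E[Z] = (1/2)·(7) + (1/2)·(29/4) = 57/8.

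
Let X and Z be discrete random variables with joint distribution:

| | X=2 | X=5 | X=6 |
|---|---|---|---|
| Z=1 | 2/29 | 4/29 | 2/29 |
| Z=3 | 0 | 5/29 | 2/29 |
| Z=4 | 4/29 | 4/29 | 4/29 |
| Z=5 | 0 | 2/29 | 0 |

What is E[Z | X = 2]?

P(X = 2) = 6/29.
Σ Z·P over the event = 1·(2/29) + 4·(4/29) = 18/29.
E[Z | X = 2] = (18/29) / (6/29) = 3.

3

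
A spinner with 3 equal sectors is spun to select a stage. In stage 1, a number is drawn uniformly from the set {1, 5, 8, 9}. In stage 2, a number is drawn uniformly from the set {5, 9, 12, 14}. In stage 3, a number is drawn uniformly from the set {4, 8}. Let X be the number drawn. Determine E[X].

29/4

E[X | stage 1] = (1+5+8+9)/4 = 23/4.
E[X | stage 2] = (5+9+12+14)/4 = 10.
E[X | stage 3] = (4+8)/2 = 6.
By the law of total expectation,
E[X] = (1/3)·(23/4) + (1/3)·(10) + (1/3)·(6) = 29/4.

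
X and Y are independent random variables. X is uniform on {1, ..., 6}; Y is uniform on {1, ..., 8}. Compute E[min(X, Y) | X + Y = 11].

17/4

Outcomes with X + Y = 11: (3,8), (4,7), (5,6), (6,5), each with probability 1/48.
E[min(X, Y) | X + Y = 11] = (3 + 4 + 5 + 5) / 4 = 17/4.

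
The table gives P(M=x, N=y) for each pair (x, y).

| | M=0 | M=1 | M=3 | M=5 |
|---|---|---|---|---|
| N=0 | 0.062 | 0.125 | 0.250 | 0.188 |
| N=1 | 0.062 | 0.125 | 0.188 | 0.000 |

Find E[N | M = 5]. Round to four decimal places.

0.0000

P(M = 5) = 0.188.
Σ N·P over the event = 0·(0.188) = 0.000.
E[N | M = 5] = (0.000) / (0.188) = 0.0000.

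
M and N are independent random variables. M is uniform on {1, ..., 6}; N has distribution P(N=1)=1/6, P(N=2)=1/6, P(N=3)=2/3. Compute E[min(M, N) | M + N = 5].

11/6

P(M + N = 5) = 1/6.
Summing min(M,N)·P(x,y) over outcomes with M + N = 5 gives 11/36.
E[min(M, N) | M + N = 5] = (11/36) / (1/6) = 11/6.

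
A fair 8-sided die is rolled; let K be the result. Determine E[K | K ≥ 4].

Given K ≥ 4, K is equally likely to be any of {4, 5, 6, 7, 8}.
E[K | K ≥ 4] = (4 + 5 + 6 + 7 + 8) / 5 = 6.

6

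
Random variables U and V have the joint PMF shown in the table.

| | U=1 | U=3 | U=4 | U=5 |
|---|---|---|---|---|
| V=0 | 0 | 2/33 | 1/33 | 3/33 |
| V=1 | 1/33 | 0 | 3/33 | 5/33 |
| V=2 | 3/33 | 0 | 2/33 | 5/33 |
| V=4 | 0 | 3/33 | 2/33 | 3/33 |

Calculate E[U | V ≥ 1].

106/27

P(V ≥ 1) = 9/11.
Summing U·P(U=x,V=y) over the conditioning event gives 106/33.
E[U | V ≥ 1] = (106/33) / (9/11) = 106/27.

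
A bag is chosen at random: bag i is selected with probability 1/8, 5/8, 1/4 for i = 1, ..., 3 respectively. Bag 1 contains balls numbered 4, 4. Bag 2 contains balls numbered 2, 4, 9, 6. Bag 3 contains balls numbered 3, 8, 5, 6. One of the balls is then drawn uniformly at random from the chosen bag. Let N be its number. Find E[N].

E[N | bag 1] = (4+4)/2 = 4.
E[N | bag 2] = (2+4+9+6)/4 = 21/4.
E[N | bag 3] = (3+8+5+6)/4 = 11/2.
By the law of total expectation,
E[N] = (1/8)·(4) + (5/8)·(21/4) + (1/4)·(11/2) = 165/32.

165/32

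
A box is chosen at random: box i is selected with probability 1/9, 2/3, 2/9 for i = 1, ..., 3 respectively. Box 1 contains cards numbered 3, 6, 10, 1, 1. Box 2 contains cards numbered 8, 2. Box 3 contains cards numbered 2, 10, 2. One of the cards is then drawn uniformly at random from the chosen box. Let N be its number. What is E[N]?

653/135

E[N | box 1] = (3+6+10+1+1)/5 = 21/5.
E[N | box 2] = (8+2)/2 = 5.
E[N | box 3] = (2+10+2)/3 = 14/3.
By the law of total expectation,
E[N] = (1/9)·(21/5) + (2/3)·(5) + (2/9)·(14/3) = 653/135.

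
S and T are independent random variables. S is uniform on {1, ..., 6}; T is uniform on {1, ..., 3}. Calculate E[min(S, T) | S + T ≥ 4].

P(S + T ≥ 4) = 5/6.
Summing min(S,T)·P(x,y) over outcomes with S + T ≥ 4 gives 29/18.
E[min(S, T) | S + T ≥ 4] = (29/18) / (5/6) = 29/15.

29/15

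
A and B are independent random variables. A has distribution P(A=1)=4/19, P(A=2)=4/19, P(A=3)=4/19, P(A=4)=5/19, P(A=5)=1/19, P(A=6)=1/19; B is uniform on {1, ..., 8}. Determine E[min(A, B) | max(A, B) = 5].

59/22

P(max(A, B) = 5) = 11/76.
Summing min(A,B)·P(x,y) over outcomes with max(A, B) = 5 gives 59/152.
E[min(A, B) | max(A, B) = 5] = (59/152) / (11/76) = 59/22.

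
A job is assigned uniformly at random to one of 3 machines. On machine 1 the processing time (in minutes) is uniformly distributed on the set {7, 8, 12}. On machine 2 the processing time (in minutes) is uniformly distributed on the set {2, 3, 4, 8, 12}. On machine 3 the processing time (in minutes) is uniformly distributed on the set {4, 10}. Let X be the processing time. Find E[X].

E[X | machine 1] = (7+8+12)/3 = 9.
E[X | machine 2] = (2+3+4+8+12)/5 = 29/5.
E[X | machine 3] = (4+10)/2 = 7.
By the law of total expectation,
E[X] = (1/3)·(9) + (1/3)·(29/5) + (1/3)·(7) = 109/15.

109/15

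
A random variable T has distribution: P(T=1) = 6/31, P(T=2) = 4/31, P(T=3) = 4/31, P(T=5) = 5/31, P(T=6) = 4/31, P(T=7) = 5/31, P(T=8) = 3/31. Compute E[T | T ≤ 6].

75/23

P(T ≤ 6) = 23/31.
Σ over the event: 1·6/31 + 2·4/31 + 3·4/31 + 5·5/31 + 6·4/31 = 75/31.
E[T | T ≤ 6] = (75/31) / (23/31) = 75/23.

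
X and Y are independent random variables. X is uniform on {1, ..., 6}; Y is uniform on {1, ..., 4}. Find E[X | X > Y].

32/7

P(X > Y) = 7/12.
Summing X·P(x,y) over outcomes with X > Y gives 8/3.
E[X | X > Y] = (8/3) / (7/12) = 32/7.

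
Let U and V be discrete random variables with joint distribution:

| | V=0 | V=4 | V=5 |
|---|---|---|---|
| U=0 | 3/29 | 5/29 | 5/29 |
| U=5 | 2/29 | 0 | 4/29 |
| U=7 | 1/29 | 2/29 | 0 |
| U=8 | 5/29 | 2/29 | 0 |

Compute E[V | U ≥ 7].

8/5

P(U ≥ 7) = 10/29.
Summing V·P(U=x,V=y) over the conditioning event gives 16/29.
E[V | U ≥ 7] = (16/29) / (10/29) = 8/5.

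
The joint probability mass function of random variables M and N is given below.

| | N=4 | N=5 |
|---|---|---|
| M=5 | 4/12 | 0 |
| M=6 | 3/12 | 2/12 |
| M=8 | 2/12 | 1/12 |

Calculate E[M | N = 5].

20/3

P(N = 5) = 1/4.
Σ M·P over the event = 6·(2/12) + 8·(1/12) = 5/3.
E[M | N = 5] = (5/3) / (1/4) = 20/3.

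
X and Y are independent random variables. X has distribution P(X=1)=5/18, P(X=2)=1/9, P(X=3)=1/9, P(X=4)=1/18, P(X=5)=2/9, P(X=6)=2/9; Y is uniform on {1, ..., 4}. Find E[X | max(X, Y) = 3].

27/13

P(max(X, Y) = 3) = 13/72.
Summing X·P(x,y) over outcomes with max(X, Y) = 3 gives 3/8.
E[X | max(X, Y) = 3] = (3/8) / (13/72) = 27/13.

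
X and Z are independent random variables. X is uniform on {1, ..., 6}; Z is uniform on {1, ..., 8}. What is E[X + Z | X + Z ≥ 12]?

38/3

Outcomes with X + Z ≥ 12: (4,8), (5,7), (5,8), (6,6), (6,7), (6,8), each with probability 1/48.
E[X + Z | X + Z ≥ 12] = (12 + 12 + 13 + 12 + 13 + 14) / 6 = 38/3.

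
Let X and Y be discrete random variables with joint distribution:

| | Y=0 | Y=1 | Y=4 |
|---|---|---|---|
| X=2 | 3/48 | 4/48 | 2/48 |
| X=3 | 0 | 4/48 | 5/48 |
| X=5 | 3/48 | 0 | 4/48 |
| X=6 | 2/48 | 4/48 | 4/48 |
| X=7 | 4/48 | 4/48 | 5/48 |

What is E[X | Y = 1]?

9/2

P(Y = 1) = 1/3.
Σ X·P over the event = 2·(4/48) + 3·(4/48) + 6·(4/48) + 7·(4/48) = 3/2.
E[X | Y = 1] = (3/2) / (1/3) = 9/2.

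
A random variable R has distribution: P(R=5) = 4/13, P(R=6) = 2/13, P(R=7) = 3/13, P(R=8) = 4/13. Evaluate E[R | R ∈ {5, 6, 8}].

P(R ∈ {5, 6, 8}) = 10/13.
Σ over the event: 5·4/13 + 6·2/13 + 8·4/13 = 64/13.
E[R | R ∈ {5, 6, 8}] = (64/13) / (10/13) = 32/5.

32/5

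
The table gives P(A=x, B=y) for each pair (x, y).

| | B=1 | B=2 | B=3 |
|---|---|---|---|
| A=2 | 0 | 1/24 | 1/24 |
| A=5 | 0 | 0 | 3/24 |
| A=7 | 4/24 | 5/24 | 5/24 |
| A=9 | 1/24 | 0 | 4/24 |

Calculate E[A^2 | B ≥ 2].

P(B ≥ 2) = 19/24.
Σ A^2·P over the event = 4·(1/24) + 4·(1/24) + 25·(3/24) + 49·(5/24) + 49·(5/24) + 81·(4/24) = 299/8.
E[A^2 | B ≥ 2] = (299/8) / (19/24) = 897/19.

897/19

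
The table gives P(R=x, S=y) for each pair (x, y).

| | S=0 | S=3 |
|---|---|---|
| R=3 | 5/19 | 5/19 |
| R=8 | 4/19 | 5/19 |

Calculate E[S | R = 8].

P(R = 8) = 9/19.
Σ S·P over the event = 0·(4/19) + 3·(5/19) = 15/19.
E[S | R = 8] = (15/19) / (9/19) = 5/3.

5/3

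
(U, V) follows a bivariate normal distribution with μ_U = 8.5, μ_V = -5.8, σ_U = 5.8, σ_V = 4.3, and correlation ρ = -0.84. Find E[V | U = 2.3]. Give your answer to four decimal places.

-1.9389

For a bivariate normal, E[V | U=x] = μ_V + ρ·(σ_V/σ_U)·(x − μ_U).
E[V | U=2.3] = -5.8 + (-0.84)·(4.3/5.8)·(2.3 − (8.5)) = -5.8 + (-0.62276)·(-6.2) = -1.9389.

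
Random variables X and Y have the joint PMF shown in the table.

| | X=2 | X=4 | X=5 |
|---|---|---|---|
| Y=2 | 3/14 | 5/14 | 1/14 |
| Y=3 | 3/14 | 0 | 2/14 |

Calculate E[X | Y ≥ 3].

16/5

P(Y ≥ 3) = 5/14.
Σ X·P over the event = 2·(3/14) + 5·(2/14) = 8/7.
E[X | Y ≥ 3] = (8/7) / (5/14) = 16/5.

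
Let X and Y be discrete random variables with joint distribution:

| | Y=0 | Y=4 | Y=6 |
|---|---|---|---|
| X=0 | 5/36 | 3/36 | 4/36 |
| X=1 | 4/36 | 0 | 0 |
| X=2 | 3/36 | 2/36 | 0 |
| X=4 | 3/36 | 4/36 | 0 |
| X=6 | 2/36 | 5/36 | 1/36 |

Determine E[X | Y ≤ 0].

P(Y ≤ 0) = 17/36.
Summing X·P(X=x,Y=y) over the conditioning event gives 17/18.
E[X | Y ≤ 0] = (17/18) / (17/36) = 2.

2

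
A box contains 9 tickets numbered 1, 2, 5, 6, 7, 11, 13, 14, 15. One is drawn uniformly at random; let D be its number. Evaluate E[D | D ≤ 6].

7/2

P(D ≤ 6) = 4/9.
Σ over the event: 1·1/9 + 2·1/9 + 5·1/9 + 6·1/9 = 14/9.
E[D | D ≤ 6] = (14/9) / (4/9) = 7/2.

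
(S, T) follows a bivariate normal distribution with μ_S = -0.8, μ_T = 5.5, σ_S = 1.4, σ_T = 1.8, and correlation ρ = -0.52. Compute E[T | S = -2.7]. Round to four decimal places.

For a bivariate normal, E[T | S=x] = μ_T + ρ·(σ_T/σ_S)·(x − μ_S).
E[T | S=-2.7] = 5.5 + (-0.52)·(1.8/1.4)·(-2.7 − (-0.8)) = 5.5 + (-0.66857)·(-1.9) = 6.7703.

6.7703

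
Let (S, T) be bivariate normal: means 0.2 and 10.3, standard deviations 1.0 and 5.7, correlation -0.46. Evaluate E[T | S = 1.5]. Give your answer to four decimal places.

6.8914

For a bivariate normal, E[T | S=x] = μ_T + ρ·(σ_T/σ_S)·(x − μ_S).
E[T | S=1.5] = 10.3 + (-0.46)·(5.7/1.0)·(1.5 − (0.2)) = 10.3 + (-2.622)·(1.3) = 6.8914.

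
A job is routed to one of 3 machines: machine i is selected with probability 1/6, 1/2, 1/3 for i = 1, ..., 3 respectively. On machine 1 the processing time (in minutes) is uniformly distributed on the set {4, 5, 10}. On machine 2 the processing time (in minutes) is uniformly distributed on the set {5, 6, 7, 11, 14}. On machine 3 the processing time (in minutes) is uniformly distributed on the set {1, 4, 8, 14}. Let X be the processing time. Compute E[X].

1369/180

E[X | machine 1] = (4+5+10)/3 = 19/3.
E[X | machine 2] = (5+6+7+11+14)/5 = 43/5.
E[X | machine 3] = (1+4+8+14)/4 = 27/4.
By the law of total expectation,
E[X] = (1/6)·(19/3) + (1/2)·(43/5) + (1/3)·(27/4) = 1369/180.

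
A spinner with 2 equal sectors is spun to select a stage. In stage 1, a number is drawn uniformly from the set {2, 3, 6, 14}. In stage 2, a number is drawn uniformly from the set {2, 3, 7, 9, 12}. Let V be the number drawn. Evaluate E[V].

257/40

E[V | stage 1] = (2+3+6+14)/4 = 25/4.
E[V | stage 2] = (2+3+7+9+12)/5 = 33/5.
By the law of total expectation,
E[V] = (1/2)·(25/4) + (1/2)·(33/5) = 257/40.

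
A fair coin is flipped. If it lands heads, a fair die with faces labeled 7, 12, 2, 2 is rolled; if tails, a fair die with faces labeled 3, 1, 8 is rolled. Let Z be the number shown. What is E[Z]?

E[Z | heads] = (7+12+2+2)/4 = 23/4.
E[Z | tails] = (3+1+8)/3 = 4.
E[Z] = (1/2)·(23/4) + (1/2)·(4) = 39/8.

39/8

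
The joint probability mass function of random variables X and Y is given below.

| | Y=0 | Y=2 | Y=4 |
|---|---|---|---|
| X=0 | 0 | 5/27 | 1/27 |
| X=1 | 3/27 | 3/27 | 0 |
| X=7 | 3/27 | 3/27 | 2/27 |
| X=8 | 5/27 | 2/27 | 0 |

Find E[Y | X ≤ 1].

5/3

P(X ≤ 1) = 4/9.
Σ Y·P over the event = 2·(5/27) + 4·(1/27) + 0·(3/27) + 2·(3/27) = 20/27.
E[Y | X ≤ 1] = (20/27) / (4/9) = 5/3.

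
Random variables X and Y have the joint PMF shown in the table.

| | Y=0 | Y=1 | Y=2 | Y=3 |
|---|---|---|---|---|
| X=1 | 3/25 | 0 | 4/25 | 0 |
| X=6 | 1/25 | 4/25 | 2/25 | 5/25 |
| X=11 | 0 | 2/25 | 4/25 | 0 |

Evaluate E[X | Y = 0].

9/4

P(Y = 0) = 4/25.
Σ X·P over the event = 1·(3/25) + 6·(1/25) = 9/25.
E[X | Y = 0] = (9/25) / (4/25) = 9/4.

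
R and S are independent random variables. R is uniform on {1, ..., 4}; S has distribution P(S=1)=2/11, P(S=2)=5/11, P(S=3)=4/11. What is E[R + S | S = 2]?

9/2

P(S = 2) = 5/11.
Summing (R+S)·P(x,y) over outcomes with S = 2 gives 45/22.
E[R + S | S = 2] = (45/22) / (5/11) = 9/2.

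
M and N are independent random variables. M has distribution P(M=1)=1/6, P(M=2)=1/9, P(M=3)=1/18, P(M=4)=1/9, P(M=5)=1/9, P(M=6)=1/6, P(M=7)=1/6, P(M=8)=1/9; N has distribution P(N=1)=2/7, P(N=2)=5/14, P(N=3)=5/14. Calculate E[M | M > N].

213/37

P(M > N) = 185/252.
Summing M·P(x,y) over outcomes with M > N gives 355/84.
E[M | M > N] = (355/84) / (185/252) = 213/37.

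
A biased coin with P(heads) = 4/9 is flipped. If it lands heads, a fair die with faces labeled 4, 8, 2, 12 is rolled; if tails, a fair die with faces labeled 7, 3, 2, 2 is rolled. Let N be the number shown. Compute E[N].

E[N | heads] = (4+8+2+12)/4 = 13/2.
E[N | tails] = (7+3+2+2)/4 = 7/2.
E[N] = (4/9)·(13/2) + (5/9)·(7/2) = 29/6.

29/6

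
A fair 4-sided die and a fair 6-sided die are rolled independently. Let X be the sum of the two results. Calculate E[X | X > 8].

P(X > 8) = 1/8.
Σ over the event: 9·1/12 + 10·1/24 = 7/6.
E[X | X > 8] = (7/6) / (1/8) = 28/3.

28/3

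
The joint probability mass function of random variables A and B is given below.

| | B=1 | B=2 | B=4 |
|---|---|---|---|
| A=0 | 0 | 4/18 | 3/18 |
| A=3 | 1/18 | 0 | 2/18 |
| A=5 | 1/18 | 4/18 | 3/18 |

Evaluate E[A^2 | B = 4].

P(B = 4) = 4/9.
Σ A^2·P over the event = 0·(3/18) + 9·(2/18) + 25·(3/18) = 31/6.
E[A^2 | B = 4] = (31/6) / (4/9) = 93/8.

93/8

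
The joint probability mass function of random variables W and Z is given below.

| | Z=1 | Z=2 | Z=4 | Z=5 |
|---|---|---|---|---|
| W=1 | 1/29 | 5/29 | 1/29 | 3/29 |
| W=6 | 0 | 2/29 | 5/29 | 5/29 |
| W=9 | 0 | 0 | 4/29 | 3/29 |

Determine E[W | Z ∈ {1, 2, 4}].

P(Z ∈ {1, 2, 4}) = 18/29.
Σ W·P over the event = 1·(1/29) + 1·(5/29) + 1·(1/29) + 6·(2/29) + 6·(5/29) + 9·(4/29) = 85/29.
E[W | Z ∈ {1, 2, 4}] = (85/29) / (18/29) = 85/18.

85/18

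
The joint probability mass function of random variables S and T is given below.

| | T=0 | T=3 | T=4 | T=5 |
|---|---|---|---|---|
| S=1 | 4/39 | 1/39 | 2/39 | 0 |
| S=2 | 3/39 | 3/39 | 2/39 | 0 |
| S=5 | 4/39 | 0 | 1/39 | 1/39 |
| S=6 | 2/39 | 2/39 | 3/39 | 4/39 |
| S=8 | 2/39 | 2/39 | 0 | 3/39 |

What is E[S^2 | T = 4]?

P(T = 4) = 8/39.
Σ S^2·P over the event = 1·(2/39) + 4·(2/39) + 25·(1/39) + 36·(3/39) = 11/3.
E[S^2 | T = 4] = (11/3) / (8/39) = 143/8.

143/8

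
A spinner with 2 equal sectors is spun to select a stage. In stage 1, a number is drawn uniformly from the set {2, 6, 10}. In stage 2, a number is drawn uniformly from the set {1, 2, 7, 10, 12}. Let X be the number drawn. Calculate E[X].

31/5

E[X | stage 1] = (2+6+10)/3 = 6.
E[X | stage 2] = (1+2+7+10+12)/5 = 32/5.
E[X] = (1/2)·(6) + (1/2)·(32/5) = 31/5.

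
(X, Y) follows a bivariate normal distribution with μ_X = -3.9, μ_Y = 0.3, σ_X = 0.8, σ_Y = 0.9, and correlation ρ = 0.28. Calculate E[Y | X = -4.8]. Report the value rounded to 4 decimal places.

0.0165

The regression of Y on X has slope ρ·σ_Y/σ_X and passes through (μ_X, μ_Y).
E[Y | X=-4.8] = 0.3 + (0.28)·(0.9/0.8)·(-4.8 − (-3.9)) = 0.3 + (0.315)·(-0.9) = 0.0165.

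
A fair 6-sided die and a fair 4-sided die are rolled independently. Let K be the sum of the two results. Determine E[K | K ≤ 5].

P(K ≤ 5) = 5/12.
Σ over the event: 2·1/24 + 3·1/12 + 4·1/8 + 5·1/6 = 5/3.
E[K | K ≤ 5] = (5/3) / (5/12) = 4.

4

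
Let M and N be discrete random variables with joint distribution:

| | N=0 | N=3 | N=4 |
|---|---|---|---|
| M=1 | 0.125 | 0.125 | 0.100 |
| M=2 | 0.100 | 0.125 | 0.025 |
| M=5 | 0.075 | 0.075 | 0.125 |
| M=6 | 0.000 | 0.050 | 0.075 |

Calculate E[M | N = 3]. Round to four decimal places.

P(N = 3) = 0.375.
Σ M·P over the event = 1·(0.125) + 2·(0.125) + 5·(0.075) + 6·(0.050) = 1.050.
E[M | N = 3] = (1.050) / (0.375) = 2.8000.

2.8000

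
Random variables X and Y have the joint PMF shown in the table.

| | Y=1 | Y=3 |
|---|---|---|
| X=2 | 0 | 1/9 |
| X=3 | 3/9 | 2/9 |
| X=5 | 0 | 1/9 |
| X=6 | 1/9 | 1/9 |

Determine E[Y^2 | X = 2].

P(X = 2) = 1/9.
Σ Y^2·P over the event = 9·(1/9) = 1.
E[Y^2 | X = 2] = (1) / (1/9) = 9.

9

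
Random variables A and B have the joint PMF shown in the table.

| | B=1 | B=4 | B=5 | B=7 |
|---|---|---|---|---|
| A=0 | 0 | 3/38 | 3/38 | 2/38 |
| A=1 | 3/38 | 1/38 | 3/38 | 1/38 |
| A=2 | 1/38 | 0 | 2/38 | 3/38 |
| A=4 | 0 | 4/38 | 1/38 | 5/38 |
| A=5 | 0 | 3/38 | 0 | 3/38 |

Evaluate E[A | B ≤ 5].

2

P(B ≤ 5) = 12/19.
Summing A·P(A=x,B=y) over the conditioning event gives 24/19.
E[A | B ≤ 5] = (24/19) / (12/19) = 2.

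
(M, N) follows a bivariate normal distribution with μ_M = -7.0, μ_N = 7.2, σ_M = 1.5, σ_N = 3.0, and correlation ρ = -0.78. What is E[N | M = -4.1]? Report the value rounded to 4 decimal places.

2.6760

E[N | M=x] = μ_N + ρ(σ_N/σ_M)(x − μ_M) for jointly normal variables.
E[N | M=-4.1] = 7.2 + (-0.78)·(3.0/1.5)·(-4.1 − (-7.0)) = 7.2 + (-1.56)·(2.9) = 2.6760.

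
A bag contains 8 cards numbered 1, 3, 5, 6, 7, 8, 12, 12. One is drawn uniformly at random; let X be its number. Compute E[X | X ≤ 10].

P(X ≤ 10) = 3/4.
Σ over the event: 1·1/8 + 3·1/8 + 5·1/8 + 6·1/8 + 7·1/8 + 8·1/8 = 15/4.
E[X | X ≤ 10] = (15/4) / (3/4) = 5.

5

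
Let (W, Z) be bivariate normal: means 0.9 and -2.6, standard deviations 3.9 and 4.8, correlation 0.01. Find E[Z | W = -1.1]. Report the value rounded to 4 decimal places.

For a bivariate normal, E[Z | W=x] = μ_Z + ρ·(σ_Z/σ_W)·(x − μ_W).
E[Z | W=-1.1] = -2.6 + (0.01)·(4.8/3.9)·(-1.1 − (0.9)) = -2.6 + (0.012308)·(-2) = -2.6246.

-2.6246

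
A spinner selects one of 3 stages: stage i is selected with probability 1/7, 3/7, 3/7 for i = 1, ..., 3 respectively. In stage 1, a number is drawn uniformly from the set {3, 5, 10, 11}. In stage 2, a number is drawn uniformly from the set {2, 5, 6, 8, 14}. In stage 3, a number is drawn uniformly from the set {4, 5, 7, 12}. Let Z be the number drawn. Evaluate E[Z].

197/28

E[Z | stage 1] = (3+5+10+11)/4 = 29/4.
E[Z | stage 2] = (2+5+6+8+14)/5 = 7.
E[Z | stage 3] = (4+5+7+12)/4 = 7.
E[Z] = (1/7)·(29/4) + (3/7)·(7) + (3/7)·(7) = 197/28.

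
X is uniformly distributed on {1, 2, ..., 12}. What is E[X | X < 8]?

Given X < 8, X is equally likely to be any of {1, 2, 3, 4, 5, 6, 7}.
E[X | X < 8] = (1 + 2 + 3 + 4 + 5 + 6 + 7) / 7 = 4.

4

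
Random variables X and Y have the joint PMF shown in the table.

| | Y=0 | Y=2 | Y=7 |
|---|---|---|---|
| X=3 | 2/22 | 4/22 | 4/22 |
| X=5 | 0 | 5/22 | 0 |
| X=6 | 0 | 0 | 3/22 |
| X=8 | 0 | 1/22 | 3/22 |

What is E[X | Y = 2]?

9/2

P(Y = 2) = 5/11.
Summing X·P(X=x,Y=y) over the conditioning event gives 45/22.
E[X | Y = 2] = (45/22) / (5/11) = 9/2.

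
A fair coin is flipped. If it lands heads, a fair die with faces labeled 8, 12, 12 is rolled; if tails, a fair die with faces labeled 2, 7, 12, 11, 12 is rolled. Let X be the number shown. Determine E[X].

146/15

E[X | heads] = (8+12+12)/3 = 32/3.
E[X | tails] = (2+7+12+11+12)/5 = 44/5.
By the law of total expectation,
E[X] = (1/2)·(32/3) + (1/2)·(44/5) = 146/15.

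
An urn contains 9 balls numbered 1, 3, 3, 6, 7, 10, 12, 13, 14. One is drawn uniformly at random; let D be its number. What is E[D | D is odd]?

P(D is odd) = 5/9.
Σ over the event: 1·1/9 + 3·2/9 + 7·1/9 + 13·1/9 = 3.
E[D | D is odd] = (3) / (5/9) = 27/5.

27/5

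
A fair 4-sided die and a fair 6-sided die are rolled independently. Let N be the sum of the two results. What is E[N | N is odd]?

6

P(N is odd) = 1/2.
Σ over the event: 3·1/12 + 5·1/6 + 7·1/6 + 9·1/12 = 3.
E[N | N is odd] = (3) / (1/2) = 6.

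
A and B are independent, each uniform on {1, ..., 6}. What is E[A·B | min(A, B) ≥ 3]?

P(min(A, B) ≥ 3) = 4/9.
Summing AB·P(x,y) over outcomes with min(A, B) ≥ 3 gives 9.
E[A·B | min(A, B) ≥ 3] = (9) / (4/9) = 81/4.

81/4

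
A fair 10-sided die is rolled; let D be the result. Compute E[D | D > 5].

8

Given D > 5, D is equally likely to be any of {6, 7, 8, 9, 10}.
E[D | D > 5] = (6 + 7 + 8 + 9 + 10) / 5 = 8.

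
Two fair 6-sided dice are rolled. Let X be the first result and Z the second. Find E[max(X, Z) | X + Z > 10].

6

Outcomes with X + Z > 10: (5,6), (6,5), (6,6), each with probability 1/36.
E[max(X, Z) | X + Z > 10] = (6 + 6 + 6) / 3 = 6.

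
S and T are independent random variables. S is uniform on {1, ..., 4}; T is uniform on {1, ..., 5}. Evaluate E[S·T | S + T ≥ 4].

P(S + T ≥ 4) = 17/20.
Summing ST·P(x,y) over outcomes with S + T ≥ 4 gives 29/4.
E[S·T | S + T ≥ 4] = (29/4) / (17/20) = 145/17.

145/17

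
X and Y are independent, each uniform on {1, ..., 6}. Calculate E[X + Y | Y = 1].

P(Y = 1) = 1/6.
Summing (X+Y)·P(x,y) over outcomes with Y = 1 gives 3/4.
E[X + Y | Y = 1] = (3/4) / (1/6) = 9/2.

9/2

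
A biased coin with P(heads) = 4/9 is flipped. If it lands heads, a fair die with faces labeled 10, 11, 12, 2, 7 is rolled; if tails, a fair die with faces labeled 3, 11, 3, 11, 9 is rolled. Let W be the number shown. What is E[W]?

353/45

E[W | heads] = (10+11+12+2+7)/5 = 42/5.
E[W | tails] = (3+11+3+11+9)/5 = 37/5.
E[W] = (4/9)·(42/5) + (5/9)·(37/5) = 353/45.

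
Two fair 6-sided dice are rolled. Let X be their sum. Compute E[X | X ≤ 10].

P(X ≤ 10) = 11/12.
E[X | X ≤ 10] = (109/18) / (11/12) = 218/33.

218/33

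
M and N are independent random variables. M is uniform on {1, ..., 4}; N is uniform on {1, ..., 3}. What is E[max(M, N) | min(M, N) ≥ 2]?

Outcomes with min(M, N) ≥ 2: (2,2), (2,3), (3,2), (3,3), (4,2), (4,3), each with probability 1/12.
E[max(M, N) | min(M, N) ≥ 2] = (2 + 3 + 3 + 3 + 4 + 4) / 6 = 19/6.

19/6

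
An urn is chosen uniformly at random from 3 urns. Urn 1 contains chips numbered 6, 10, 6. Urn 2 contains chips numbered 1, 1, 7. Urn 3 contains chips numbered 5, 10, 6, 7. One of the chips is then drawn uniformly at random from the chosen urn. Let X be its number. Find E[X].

52/9

E[X | urn 1] = (6+10+6)/3 = 22/3.
E[X | urn 2] = (1+1+7)/3 = 3.
E[X | urn 3] = (5+10+6+7)/4 = 7.
By the law of total expectation,
E[X] = (1/3)·(22/3) + (1/3)·(3) + (1/3)·(7) = 52/9.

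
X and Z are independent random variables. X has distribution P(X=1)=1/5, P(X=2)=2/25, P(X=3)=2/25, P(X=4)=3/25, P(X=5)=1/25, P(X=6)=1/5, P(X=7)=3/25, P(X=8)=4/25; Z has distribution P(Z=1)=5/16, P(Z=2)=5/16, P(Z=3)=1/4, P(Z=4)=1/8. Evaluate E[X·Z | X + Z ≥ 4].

P(X + Z ≥ 4) = 17/20.
Summing XZ·P(x,y) over outcomes with X + Z ≥ 4 gives 393/40.
E[X·Z | X + Z ≥ 4] = (393/40) / (17/20) = 393/34.

393/34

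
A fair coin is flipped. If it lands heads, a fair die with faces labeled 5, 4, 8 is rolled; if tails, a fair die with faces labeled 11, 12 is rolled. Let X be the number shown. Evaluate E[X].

103/12

E[X | heads] = (5+4+8)/3 = 17/3.
E[X | tails] = (11+12)/2 = 23/2.
E[X] = (1/2)·(17/3) + (1/2)·(23/2) = 103/12.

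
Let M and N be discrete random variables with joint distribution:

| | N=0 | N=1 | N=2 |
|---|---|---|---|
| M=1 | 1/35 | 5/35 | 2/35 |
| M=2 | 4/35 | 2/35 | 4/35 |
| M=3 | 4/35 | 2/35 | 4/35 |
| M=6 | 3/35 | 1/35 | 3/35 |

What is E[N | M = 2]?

P(M = 2) = 2/7.
Summing N·P(M=x,N=y) over the conditioning event gives 2/7.
E[N | M = 2] = (2/7) / (2/7) = 1.

1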